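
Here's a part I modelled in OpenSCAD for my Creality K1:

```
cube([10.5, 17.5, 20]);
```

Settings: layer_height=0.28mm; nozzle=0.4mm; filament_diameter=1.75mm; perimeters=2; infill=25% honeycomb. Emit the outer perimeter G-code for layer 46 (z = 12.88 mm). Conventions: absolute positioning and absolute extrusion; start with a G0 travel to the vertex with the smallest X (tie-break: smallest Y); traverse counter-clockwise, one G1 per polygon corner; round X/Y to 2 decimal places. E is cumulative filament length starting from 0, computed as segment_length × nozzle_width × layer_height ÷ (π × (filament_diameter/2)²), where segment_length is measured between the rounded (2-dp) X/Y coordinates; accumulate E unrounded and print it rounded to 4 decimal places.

G0 X0.00 Y0.00 Z12.88
G1 X10.50 Y0.00 E0.4889
G1 X10.50 Y17.50 E1.3038
G1 X0.00 Y17.50 E1.7927
G1 X0.00 Y0.00 E2.6076

At z = 12.88 mm: the 10.5×17.5 cube contributes its full rectangle. The outline is a single polygon with 4 vertices. Extrusion per mm of travel: 0.4 × 0.28 / (π × 0.875²) = 0.046564. Accumulating E over each segment gives final E = 2.6076.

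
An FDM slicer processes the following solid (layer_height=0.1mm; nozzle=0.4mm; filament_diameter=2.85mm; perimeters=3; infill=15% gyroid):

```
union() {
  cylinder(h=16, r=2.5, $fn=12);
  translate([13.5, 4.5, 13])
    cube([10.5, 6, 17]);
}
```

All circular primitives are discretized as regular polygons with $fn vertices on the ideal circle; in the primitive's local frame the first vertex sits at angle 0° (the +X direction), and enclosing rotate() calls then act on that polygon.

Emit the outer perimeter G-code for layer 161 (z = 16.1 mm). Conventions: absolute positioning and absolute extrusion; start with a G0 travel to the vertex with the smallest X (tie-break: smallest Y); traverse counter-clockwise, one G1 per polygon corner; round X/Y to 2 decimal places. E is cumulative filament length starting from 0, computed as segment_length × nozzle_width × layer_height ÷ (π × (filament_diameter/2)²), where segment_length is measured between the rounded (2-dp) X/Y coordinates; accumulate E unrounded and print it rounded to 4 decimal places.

G0 X13.50 Y4.50 Z16.10
G1 X24.00 Y4.50 E0.0658
G1 X24.00 Y10.50 E0.1035
G1 X13.50 Y10.50 E0.1693
G1 X13.50 Y4.50 E0.2069

At z = 16.1 mm: the cylinder does not reach this height (z outside [0, 16]); the 10.5×6 cube at (13.5, 4.5) contributes its full rectangle; Merging all regions: only the 10.5×6 cube at (13.5, 4.5) is present, so the union is just that shape — 1 connected region. The outline is a single polygon with 4 vertices. Extrusion per mm of travel: 0.4 × 0.1 / (π × 1.425²) = 0.006270. Accumulating E over each segment gives final E = 0.2069.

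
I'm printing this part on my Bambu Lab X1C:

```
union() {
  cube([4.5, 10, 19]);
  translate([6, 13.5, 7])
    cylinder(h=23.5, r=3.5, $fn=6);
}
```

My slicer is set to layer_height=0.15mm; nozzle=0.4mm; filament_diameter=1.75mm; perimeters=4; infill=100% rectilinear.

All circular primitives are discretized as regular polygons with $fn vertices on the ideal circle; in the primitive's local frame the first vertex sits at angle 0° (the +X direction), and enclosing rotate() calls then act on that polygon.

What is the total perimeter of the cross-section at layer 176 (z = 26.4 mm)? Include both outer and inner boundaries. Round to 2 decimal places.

At z = 26.4 mm: the cube is not intersected at this z (z outside [0, 19]); the cylinder at (6, 13.5): section is a regular 6-gon, circumradius r=3.5 (perimeter = 2·6·3.500·sin(180°/6) = 21.00 mm); Taking the union: only the r=3.5 cylinder at (6, 13.5) is present, so the union is just that shape — boundary = 21.00 mm. Overall, the cross-section is a single solid region. Total boundary length (outer) = 21.00 mm.

21.00 mm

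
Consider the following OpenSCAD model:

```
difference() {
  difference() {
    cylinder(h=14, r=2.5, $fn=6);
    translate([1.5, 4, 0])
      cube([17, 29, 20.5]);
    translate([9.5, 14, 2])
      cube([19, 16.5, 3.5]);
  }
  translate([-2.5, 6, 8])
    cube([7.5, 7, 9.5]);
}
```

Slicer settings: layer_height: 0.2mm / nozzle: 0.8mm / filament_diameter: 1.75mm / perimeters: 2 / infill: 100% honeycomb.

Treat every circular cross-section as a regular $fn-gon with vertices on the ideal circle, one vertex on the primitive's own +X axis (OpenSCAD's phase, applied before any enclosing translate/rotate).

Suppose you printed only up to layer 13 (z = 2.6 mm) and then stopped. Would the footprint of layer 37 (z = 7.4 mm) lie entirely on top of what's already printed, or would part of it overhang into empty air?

entirely on top

Compare the two slices. At z = 2.6: the r=2.5 cylinder contributes a regular 6-gon of circumradius 2.5 (area = (6/2)·2.500²·sin(360°/6) = 16.24 mm²); the 17×29 cube at (1.5, 4) contributes its full rectangle (area 493.00 mm²); the 19×16.5 cube at (9.5, 14) contributes its full rectangle (area 313.50 mm²); Taking the first minus the rest: starting from the r=2.5 cylinder (16.24 mm²), the 17×29 cube at (1.5, 4) misses the remaining region (no effect); the 19×16.5 cube at (9.5, 14) misses the remaining region (no effect) — area = 16.24 mm²; the cube at (-2.5, 6) is absent (z outside [8, 17.5]); Taking the first minus the rest: none of the subtracted shapes is present at this height, so the result so far is unchanged — area = 16.24 mm². At z = 7.4: the cylinder: section is a regular 6-gon, circumradius r=2.5 (area = (6/2)·2.500²·sin(360°/6) = 16.24 mm²); the cube at (1.5, 4) is present — its section is the full 17×29 rectangle (area 493.00 mm²); the cube at (9.5, 14) does not reach this height (z outside [2, 5.5]); After the difference (first − rest): starting from the r=2.5 cylinder (16.24 mm²), the 17×29 cube at (1.5, 4) misses the remaining region (no effect) — area = 16.24 mm²; the cube at (-2.5, 6) is not intersected at this z (z outside [8, 17.5]); Subtracting the remaining from the first: none of the subtracted shapes is present at this height, so that combined region is unchanged — area = 16.24 mm². Checking containment: the cross-section at z = 7.4 is a subset of the cross-section at z = 2.6.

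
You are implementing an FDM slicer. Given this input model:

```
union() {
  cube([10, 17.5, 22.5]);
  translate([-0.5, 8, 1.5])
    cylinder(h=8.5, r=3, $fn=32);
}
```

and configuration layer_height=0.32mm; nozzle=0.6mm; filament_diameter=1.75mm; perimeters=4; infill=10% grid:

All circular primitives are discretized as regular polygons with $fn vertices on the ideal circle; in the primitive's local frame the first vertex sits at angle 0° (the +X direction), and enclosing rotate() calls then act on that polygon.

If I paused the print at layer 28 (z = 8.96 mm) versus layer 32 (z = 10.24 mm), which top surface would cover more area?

layer 28 (z = 8.96 mm)

Layer 28 (z = 8.96): the cube (footprint 10×17.5) is included at this height (area 175.00 mm²); the r=3 cylinder at (-0.5, 8) gives a regular 32-gon of circumradius 3 (constant along its height) (area = (32/2)·3.000²·sin(360°/32) = 28.09 mm²); Combining (union): the regions partially overlap — summed areas 203.09 mm² minus the doubly-counted overlap 11.07 mm² gives 192.02 mm² — area = 192.02 mm². So its area = 192.02 mm². Layer 32 (z = 10.24): the 10×17.5 cube contributes its full rectangle (area 175.00 mm²); the cylinder at (-0.5, 8) is absent (z outside [1.5, 10]); Combining (union): only the 10×17.5 cube is present, so the union is just that shape — area = 175.00 mm². So its area = 175.00 mm². Layer 28 is larger (192.02 vs 175.00 mm²).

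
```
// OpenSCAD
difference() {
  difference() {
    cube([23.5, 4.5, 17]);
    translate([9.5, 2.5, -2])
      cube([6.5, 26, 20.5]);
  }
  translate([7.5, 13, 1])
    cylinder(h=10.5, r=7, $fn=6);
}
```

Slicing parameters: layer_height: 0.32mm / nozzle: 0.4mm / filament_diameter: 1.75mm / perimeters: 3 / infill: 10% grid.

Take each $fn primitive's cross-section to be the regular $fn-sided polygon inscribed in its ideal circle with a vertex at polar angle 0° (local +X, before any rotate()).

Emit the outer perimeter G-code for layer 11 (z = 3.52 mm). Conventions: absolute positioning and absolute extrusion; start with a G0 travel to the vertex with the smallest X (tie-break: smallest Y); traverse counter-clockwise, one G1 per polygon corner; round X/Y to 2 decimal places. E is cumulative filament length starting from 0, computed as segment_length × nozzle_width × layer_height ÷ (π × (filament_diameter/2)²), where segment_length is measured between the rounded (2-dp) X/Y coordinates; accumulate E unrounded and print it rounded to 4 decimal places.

At z = 3.52 mm: the cube is present — its section is the full 23.5×4.5 rectangle; the 6.5×26 cube at (9.5, 2.5) contributes its full rectangle; After the difference (first − rest): starting from the 23.5×4.5 cube, the 6.5×26 cube at (9.5, 2.5) partially overlaps it — only the 13.00 mm² overlap (of its 169.00 mm²) is removed, clipping the outline — 1 connected region; the r=7 cylinder at (7.5, 13) contributes a regular 6-gon of circumradius 7; Taking the first minus the rest: starting from the result so far, the r=7 cylinder at (7.5, 13) misses the remaining region (no effect) — 1 connected region. The outline is a single polygon with 8 vertices. Extrusion per mm of travel: 0.4 × 0.32 / (π × 0.875²) = 0.053216. Accumulating E over each segment gives final E = 3.1930.

G0 X0.00 Y0.00 Z3.52
G1 X23.50 Y0.00 E1.2506
G1 X23.50 Y4.50 E1.4901
G1 X16.00 Y4.50 E1.8892
G1 X16.00 Y2.50 E1.9956
G1 X9.50 Y2.50 E2.3415
G1 X9.50 Y4.50 E2.4479
G1 X0.00 Y4.50 E2.9535
G1 X0.00 Y0.00 E3.1930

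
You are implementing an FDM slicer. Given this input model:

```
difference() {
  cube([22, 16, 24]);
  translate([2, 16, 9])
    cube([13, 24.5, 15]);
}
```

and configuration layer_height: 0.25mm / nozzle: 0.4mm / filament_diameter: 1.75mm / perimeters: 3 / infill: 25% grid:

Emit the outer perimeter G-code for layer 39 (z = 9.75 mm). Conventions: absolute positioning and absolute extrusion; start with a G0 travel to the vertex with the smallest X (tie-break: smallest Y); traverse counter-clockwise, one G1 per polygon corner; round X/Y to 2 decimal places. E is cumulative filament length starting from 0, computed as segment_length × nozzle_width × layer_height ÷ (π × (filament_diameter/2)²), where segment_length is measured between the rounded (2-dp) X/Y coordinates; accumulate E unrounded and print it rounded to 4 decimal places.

At z = 9.75 mm: the 22×16 cube contributes its full rectangle; the 13×24.5 cube at (2, 16) contributes its full rectangle; After the difference (first − rest): starting from the 22×16 cube, the 13×24.5 cube at (2, 16) misses the remaining region (no effect) — 1 connected region. The outline is a single polygon with 4 vertices. Extrusion per mm of travel: 0.4 × 0.25 / (π × 0.875²) = 0.041575. Accumulating E over each segment gives final E = 3.1597.

G0 X0.00 Y0.00 Z9.75
G1 X22.00 Y0.00 E0.9147
G1 X22.00 Y16.00 E1.5799
G1 X0.00 Y16.00 E2.4945
G1 X0.00 Y0.00 E3.1597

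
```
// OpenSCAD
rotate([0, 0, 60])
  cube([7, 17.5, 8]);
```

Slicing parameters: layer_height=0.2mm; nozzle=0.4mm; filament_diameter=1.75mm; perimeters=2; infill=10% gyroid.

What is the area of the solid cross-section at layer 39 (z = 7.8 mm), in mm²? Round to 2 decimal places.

At z = 7.8 mm: the cube is present — its section is the full 7×17.5 rectangle (area 122.50 mm²); (rotated 60° about Z; rotation is an isometry so areas/perimeters/island counts are preserved). Overall, the cross-section is a single solid region. Net area = 122.50 mm².

122.50 mm²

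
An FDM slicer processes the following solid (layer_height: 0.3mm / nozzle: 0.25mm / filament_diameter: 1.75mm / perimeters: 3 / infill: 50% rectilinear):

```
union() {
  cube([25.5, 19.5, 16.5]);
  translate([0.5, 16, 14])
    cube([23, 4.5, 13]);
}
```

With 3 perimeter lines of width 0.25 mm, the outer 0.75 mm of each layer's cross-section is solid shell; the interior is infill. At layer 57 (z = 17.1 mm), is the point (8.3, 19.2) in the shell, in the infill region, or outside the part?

At z = 17.1 mm: the cube is not intersected at this z (z outside [0, 16.5]); the 23×4.5 cube at (0.5, 16) contributes its full rectangle; Combining (union): only the 23×4.5 cube at (0.5, 16) is present, so the union is just that shape — 1 connected region. Overall, the cross-section is a single solid region. The nearest boundary edge runs (23.50, 20.50)→(0.50, 20.50); distance from the point to it = 1.30 mm. The point is inside the cross-section and 1.30 mm from the nearest boundary — more than the 0.75 mm shell width (3 × 0.25), so it's in the infill interior.

infill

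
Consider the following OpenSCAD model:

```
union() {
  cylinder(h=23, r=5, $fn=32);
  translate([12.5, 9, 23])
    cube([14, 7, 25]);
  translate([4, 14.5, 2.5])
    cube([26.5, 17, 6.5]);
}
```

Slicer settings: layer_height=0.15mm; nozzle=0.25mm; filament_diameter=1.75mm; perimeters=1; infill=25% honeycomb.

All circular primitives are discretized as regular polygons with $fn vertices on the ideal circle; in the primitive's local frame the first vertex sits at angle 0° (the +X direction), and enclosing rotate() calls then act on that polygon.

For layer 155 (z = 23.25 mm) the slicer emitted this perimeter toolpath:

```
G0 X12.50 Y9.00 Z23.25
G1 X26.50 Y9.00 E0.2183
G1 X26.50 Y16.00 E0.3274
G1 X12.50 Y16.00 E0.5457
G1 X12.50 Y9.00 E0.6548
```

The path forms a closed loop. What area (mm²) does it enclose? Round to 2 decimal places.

Apply the shoelace formula to the sequence of (X, Y) vertices; enclosed area = 98.00 mm².

98.00 mm²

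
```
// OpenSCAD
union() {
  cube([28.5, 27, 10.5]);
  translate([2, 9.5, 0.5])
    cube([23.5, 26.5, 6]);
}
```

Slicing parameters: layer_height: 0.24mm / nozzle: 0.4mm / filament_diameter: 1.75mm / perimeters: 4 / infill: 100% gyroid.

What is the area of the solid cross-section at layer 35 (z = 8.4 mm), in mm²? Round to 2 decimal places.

769.50 mm²

At z = 8.4 mm: the 28.5×27 cube contributes its full rectangle (area 769.50 mm²); the cube at (2, 9.5) does not reach this height (z outside [0.5, 6.5]); Taking the union: only the 28.5×27 cube is present, so the union is just that shape — area = 769.50 mm². Overall, the cross-section is a single solid region. Net area = 769.50 mm².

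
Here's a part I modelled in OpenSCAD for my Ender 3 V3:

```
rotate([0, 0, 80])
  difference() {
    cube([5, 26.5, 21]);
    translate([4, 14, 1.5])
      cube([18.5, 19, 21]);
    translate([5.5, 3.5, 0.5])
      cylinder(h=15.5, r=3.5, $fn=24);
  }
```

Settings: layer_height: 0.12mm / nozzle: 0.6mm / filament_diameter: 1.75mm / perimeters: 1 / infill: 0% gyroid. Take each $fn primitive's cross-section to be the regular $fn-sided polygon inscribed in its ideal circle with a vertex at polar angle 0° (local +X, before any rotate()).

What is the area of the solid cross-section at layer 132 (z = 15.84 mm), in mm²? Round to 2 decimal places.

104.44 mm²

At z = 15.84 mm: the 5×26.5 cube contributes its full rectangle (area 132.50 mm²); the cube at (4, 14) (footprint 18.5×19) is included at this height (area 351.50 mm²); the r=3.5 cylinder at (5.5, 3.5) gives a regular 24-gon of circumradius 3.5 (constant along its height) (area = (24/2)·3.500²·sin(360°/24) = 38.05 mm²); Subtracting the remaining from the first: starting from the 5×26.5 cube (132.50 mm²), the 18.5×19 cube at (4, 14) partially overlaps it — only the 12.50 mm² overlap (of its 351.50 mm²) is removed, clipping the outline; the r=3.5 cylinder at (5.5, 3.5) partially overlaps it — only the 15.56 mm² overlap (of its 38.05 mm²) is removed, clipping the outline — area = 104.44 mm²; (rotated 80° about Z; rotation is an isometry so areas/perimeters/island counts are preserved). Overall, the cross-section is a single solid region. Net area = 104.44 mm².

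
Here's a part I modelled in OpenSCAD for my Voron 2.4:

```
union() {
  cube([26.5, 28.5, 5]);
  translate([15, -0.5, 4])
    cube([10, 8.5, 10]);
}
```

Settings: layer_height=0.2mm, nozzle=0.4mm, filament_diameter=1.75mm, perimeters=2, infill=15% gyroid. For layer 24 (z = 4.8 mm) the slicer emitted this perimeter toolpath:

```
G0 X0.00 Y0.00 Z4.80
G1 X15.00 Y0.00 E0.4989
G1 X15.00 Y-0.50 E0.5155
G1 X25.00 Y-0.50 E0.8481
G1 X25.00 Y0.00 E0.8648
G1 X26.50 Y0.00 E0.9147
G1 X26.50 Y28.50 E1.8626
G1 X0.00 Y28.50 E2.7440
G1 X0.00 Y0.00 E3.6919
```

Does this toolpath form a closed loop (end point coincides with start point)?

Start point (G0): (0.00, 0.00). End point (last G1): the path returns to the start — closed.

yes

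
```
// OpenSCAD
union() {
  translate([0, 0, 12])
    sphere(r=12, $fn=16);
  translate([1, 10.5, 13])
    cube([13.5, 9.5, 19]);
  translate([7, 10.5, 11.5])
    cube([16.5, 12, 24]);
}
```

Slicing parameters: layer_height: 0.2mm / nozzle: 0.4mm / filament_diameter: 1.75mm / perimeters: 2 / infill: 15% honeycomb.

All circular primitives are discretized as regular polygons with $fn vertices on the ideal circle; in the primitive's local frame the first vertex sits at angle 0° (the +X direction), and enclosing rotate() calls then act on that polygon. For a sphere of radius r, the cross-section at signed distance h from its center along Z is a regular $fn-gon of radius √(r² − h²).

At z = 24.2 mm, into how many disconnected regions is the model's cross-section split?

1

At z = 24.2 mm: the sphere is absent (|z−center|=12.200 > r=12); the 13.5×9.5 cube at (1, 10.5) contributes its full rectangle; the cube at (7, 10.5) (footprint 16.5×12) is included at this height; Combining (union): the regions partially overlap (shared area 71.25 mm²), so overlapping operands fuse into one piece — 1 connected region. The result has 1 disconnected region.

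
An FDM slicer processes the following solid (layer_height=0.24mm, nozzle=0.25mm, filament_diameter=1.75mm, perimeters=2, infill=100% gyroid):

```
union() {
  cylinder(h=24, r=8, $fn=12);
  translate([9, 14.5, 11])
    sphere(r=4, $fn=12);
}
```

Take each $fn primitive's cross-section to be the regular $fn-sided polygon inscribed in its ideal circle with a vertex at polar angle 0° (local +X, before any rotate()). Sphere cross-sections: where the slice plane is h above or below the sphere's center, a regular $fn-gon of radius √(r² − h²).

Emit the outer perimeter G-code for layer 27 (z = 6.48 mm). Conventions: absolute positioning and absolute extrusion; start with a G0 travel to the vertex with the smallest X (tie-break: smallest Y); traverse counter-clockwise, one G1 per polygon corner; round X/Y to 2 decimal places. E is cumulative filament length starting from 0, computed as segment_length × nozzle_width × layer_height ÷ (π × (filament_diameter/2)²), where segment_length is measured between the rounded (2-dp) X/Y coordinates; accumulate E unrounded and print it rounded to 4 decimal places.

G0 X-8.00 Y0.00 Z6.48
G1 X-6.93 Y-4.00 E0.1033
G1 X-4.00 Y-6.93 E0.2067
G1 X0.00 Y-8.00 E0.3099
G1 X4.00 Y-6.93 E0.4132
G1 X6.93 Y-4.00 E0.5166
G1 X8.00 Y0.00 E0.6199
G1 X6.93 Y4.00 E0.7232
G1 X4.00 Y6.93 E0.8265
G1 X0.00 Y8.00 E0.9298
G1 X-4.00 Y6.93 E1.0331
G1 X-6.93 Y4.00 E1.1365
G1 X-8.00 Y0.00 E1.2398

At z = 6.48 mm: the cylinder: section is a regular 12-gon, circumradius r=8; the sphere at (9, 14.5) is absent (|z−center|=4.520 > r=4); Taking the union: only the r=8 cylinder is present, so the union is just that shape — 1 connected region. The outline is a single polygon with 12 vertices. Extrusion per mm of travel: 0.25 × 0.24 / (π × 0.875²) = 0.024945. Accumulating E over each segment gives final E = 1.2398.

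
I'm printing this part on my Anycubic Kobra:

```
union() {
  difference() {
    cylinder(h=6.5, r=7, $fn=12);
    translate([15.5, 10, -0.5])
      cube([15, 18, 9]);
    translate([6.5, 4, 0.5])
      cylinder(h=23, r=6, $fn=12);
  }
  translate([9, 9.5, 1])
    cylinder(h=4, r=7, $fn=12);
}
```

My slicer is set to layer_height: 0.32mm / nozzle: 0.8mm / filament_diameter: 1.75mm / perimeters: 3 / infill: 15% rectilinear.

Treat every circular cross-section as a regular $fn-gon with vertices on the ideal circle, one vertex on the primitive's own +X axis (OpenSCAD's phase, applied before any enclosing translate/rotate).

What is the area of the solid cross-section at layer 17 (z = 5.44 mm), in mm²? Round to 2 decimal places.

111.28 mm²

At z = 5.44 mm: the r=7 cylinder contributes a regular 12-gon of circumradius 7 (area = (12/2)·7.000²·sin(360°/12) = 147.00 mm²); the cube at (15.5, 10) is present — its section is the full 15×18 rectangle (area 270.00 mm²); the cylinder at (6.5, 4): section is a regular 12-gon, circumradius r=6 (area = (12/2)·6.000²·sin(360°/12) = 108.00 mm²); After the difference (first − rest): starting from the r=7 cylinder (147.00 mm²), the 15×18 cube at (15.5, 10) misses the remaining region (no effect); the r=6 cylinder at (6.5, 4) partially overlaps it — only the 35.72 mm² overlap (of its 108.00 mm²) is removed, clipping the outline — area = 111.28 mm²; the cylinder at (9, 9.5) does not reach this height (z outside [1, 5]); Taking the union: only the result so far is present, so the union is just that shape — area = 111.28 mm². Overall, the cross-section is a single solid region. Net area = 111.28 mm².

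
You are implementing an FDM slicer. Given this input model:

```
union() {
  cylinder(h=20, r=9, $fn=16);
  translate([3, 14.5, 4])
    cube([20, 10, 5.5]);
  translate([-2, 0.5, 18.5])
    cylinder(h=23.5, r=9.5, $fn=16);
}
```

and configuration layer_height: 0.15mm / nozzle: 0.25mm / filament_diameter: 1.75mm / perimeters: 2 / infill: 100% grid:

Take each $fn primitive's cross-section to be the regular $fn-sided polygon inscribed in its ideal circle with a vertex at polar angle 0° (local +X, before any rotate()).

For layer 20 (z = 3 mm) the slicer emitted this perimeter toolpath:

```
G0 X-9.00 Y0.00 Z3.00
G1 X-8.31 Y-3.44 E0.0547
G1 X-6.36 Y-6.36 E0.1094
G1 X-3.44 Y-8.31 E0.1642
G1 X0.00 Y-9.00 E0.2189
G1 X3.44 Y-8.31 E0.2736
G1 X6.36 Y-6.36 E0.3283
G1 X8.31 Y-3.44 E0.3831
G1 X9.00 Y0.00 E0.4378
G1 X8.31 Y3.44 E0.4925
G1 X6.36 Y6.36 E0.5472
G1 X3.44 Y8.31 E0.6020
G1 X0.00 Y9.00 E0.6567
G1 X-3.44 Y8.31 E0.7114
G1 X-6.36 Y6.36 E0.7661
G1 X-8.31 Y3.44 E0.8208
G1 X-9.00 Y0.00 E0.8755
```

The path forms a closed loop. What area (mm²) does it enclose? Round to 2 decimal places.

Apply the shoelace formula to the sequence of (X, Y) vertices; enclosed area = 247.73 mm².

247.73 mm²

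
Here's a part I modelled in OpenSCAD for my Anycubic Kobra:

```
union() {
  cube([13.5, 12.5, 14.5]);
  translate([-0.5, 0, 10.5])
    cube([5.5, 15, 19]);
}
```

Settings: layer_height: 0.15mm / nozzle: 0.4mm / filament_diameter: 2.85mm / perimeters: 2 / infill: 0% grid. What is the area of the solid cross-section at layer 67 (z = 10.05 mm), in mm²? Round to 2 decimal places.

At z = 10.05 mm: the 13.5×12.5 cube contributes its full rectangle (area 168.75 mm²); the cube at (-0.5, 0) is absent (z outside [10.5, 29.5]); Combining (union): only the 13.5×12.5 cube is present, so the union is just that shape — area = 168.75 mm². Overall, the cross-section is a single solid region. Net area = 168.75 mm².

168.75 mm²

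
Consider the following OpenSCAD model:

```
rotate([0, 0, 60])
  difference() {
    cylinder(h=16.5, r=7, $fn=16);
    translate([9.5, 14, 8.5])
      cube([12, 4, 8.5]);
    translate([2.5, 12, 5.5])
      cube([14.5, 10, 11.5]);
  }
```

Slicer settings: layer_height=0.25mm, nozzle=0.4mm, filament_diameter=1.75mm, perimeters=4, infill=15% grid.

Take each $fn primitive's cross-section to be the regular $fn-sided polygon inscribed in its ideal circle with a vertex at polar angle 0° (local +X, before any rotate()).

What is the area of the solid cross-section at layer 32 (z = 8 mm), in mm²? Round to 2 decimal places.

150.01 mm²

At z = 8 mm: the cylinder: section is a regular 16-gon, circumradius r=7 (area = (16/2)·7.000²·sin(360°/16) = 150.01 mm²); the cube at (9.5, 14) is absent (z outside [8.5, 17]); the cube at (2.5, 12) is present — its section is the full 14.5×10 rectangle (area 145.00 mm²); Subtracting the remaining from the first: starting from the r=7 cylinder (150.01 mm²), the 14.5×10 cube at (2.5, 12) misses the remaining region (no effect) — area = 150.01 mm²; (whole slice rotated 60° about Z — lengths, areas and connectivity unchanged). Overall, the cross-section is a single solid region. Net area = 150.01 mm².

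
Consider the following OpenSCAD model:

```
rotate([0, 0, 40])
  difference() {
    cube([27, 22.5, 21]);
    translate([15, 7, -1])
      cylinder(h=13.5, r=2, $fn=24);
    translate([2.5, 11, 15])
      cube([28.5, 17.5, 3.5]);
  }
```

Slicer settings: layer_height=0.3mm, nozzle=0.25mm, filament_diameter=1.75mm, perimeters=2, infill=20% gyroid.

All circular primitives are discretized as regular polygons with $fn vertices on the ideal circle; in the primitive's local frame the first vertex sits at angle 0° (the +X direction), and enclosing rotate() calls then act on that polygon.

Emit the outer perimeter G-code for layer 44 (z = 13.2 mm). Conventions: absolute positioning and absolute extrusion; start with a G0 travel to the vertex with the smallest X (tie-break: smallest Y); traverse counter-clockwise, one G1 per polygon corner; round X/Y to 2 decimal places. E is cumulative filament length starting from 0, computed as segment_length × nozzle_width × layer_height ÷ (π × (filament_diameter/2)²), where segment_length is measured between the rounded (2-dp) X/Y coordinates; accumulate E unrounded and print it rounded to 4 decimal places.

G0 X-14.46 Y17.24 Z13.20
G1 X0.00 Y0.00 E0.7016
G1 X20.68 Y17.36 E1.5435
G1 X6.22 Y34.59 E2.2449
G1 X-14.46 Y17.24 E3.0866

At z = 13.2 mm: the cube is present — its section is the full 27×22.5 rectangle; the cylinder at (15, 7) is absent (z outside [-1, 12.5]); the cube at (2.5, 11) does not reach this height (z outside [15, 18.5]); Subtracting the remaining from the first: none of the subtracted shapes is present at this height, so the 27×22.5 cube is unchanged — 1 connected region; (whole slice rotated 40° about Z — lengths, areas and connectivity unchanged). The outline is a single polygon with 4 vertices. Extrusion per mm of travel: 0.25 × 0.3 / (π × 0.875²) = 0.031181. Accumulating E over each segment gives final E = 3.0866.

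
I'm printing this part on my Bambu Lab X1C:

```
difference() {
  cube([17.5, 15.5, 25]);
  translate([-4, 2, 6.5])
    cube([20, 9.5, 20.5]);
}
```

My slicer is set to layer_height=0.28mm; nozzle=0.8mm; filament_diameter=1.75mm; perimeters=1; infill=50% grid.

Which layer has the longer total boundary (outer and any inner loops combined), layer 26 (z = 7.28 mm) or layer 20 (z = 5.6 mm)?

Layer 26 (z = 7.28): the 17.5×15.5 cube contributes its full rectangle (perimeter 66.00 mm); the cube at (-4, 2) is present — its section is the full 20×9.5 rectangle (perimeter 59.00 mm); Taking the first minus the rest: starting from the 17.5×15.5 cube, the 20×9.5 cube at (-4, 2) partially overlaps it — only the 152.00 mm² overlap (of its 190.00 mm²) is removed, clipping the outline — boundary = 98.00 mm. So its perimeter = 98.00 mm. Layer 20 (z = 5.6): the cube is present — its section is the full 17.5×15.5 rectangle (perimeter 66.00 mm); the cube at (-4, 2) does not reach this height (z outside [6.5, 27]); Taking the first minus the rest: none of the subtracted shapes is present at this height, so the 17.5×15.5 cube is unchanged — boundary = 66.00 mm. So its perimeter = 66.00 mm. Layer 26 is larger (98.00 vs 66.00 mm).

layer 26 (z = 7.28 mm)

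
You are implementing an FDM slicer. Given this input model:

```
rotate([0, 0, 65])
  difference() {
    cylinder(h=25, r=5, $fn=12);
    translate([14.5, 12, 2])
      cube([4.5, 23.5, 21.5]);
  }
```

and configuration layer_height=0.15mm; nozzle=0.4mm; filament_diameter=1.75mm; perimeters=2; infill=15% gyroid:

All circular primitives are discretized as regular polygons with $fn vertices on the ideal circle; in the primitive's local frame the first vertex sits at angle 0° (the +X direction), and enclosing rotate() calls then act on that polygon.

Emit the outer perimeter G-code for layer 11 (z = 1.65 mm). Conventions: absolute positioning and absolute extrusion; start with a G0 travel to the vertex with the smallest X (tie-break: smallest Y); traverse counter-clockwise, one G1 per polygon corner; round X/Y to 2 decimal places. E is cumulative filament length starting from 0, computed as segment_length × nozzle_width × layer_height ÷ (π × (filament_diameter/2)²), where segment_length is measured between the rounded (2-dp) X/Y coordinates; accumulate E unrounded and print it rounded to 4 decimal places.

At z = 1.65 mm: the cylinder: section is a regular 12-gon, circumradius r=5; the cube at (14.5, 12) is not intersected at this z (z outside [2, 23.5]); Taking the first minus the rest: none of the subtracted shapes is present at this height, so the r=5 cylinder is unchanged — 1 connected region; (whole slice rotated 65° about Z — lengths, areas and connectivity unchanged). The outline is a single polygon with 12 vertices. Extrusion per mm of travel: 0.4 × 0.15 / (π × 0.875²) = 0.024945. Accumulating E over each segment gives final E = 0.7748.

G0 X-4.98 Y-0.44 Z1.65
G1 X-4.10 Y-2.87 E0.0645
G1 X-2.11 Y-4.53 E0.1291
G1 X0.44 Y-4.98 E0.1937
G1 X2.87 Y-4.10 E0.2582
G1 X4.53 Y-2.11 E0.3228
G1 X4.98 Y0.44 E0.3874
G1 X4.10 Y2.87 E0.4519
G1 X2.11 Y4.53 E0.5165
G1 X-0.44 Y4.98 E0.5811
G1 X-2.87 Y4.10 E0.6456
G1 X-4.53 Y2.11 E0.7102
G1 X-4.98 Y-0.44 E0.7748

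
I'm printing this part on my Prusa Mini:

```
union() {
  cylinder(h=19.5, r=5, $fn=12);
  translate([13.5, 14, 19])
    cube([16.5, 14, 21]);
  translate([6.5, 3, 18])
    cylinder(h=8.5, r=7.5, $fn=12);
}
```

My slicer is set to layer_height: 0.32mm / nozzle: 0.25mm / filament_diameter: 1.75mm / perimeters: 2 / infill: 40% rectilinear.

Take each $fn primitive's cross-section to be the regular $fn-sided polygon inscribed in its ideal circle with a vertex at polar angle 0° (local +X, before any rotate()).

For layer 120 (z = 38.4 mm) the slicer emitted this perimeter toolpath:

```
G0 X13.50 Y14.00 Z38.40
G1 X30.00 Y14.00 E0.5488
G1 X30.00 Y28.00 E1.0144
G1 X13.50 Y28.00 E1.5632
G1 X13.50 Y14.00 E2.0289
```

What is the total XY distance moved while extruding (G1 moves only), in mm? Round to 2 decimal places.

61.00 mm

Sum the Euclidean lengths of each G1 segment: total = 61.00 mm.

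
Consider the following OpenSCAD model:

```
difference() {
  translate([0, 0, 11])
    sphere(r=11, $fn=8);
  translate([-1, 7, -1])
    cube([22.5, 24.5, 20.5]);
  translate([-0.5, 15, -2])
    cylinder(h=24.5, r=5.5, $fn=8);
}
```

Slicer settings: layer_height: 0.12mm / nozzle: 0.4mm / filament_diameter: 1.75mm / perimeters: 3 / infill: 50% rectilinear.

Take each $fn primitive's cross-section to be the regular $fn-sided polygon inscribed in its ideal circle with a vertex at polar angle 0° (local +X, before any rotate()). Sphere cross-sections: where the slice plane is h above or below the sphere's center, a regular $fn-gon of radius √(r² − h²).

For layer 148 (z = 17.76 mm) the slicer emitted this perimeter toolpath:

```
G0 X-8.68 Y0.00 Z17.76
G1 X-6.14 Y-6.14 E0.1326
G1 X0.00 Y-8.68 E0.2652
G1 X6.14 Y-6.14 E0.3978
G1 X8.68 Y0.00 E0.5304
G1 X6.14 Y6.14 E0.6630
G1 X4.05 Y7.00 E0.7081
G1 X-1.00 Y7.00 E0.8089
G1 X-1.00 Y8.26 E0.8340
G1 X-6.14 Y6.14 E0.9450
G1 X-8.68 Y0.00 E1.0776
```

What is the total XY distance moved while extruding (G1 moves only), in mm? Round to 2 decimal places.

Sum the Euclidean lengths of each G1 segment: total = 54.00 mm.

54.00 mm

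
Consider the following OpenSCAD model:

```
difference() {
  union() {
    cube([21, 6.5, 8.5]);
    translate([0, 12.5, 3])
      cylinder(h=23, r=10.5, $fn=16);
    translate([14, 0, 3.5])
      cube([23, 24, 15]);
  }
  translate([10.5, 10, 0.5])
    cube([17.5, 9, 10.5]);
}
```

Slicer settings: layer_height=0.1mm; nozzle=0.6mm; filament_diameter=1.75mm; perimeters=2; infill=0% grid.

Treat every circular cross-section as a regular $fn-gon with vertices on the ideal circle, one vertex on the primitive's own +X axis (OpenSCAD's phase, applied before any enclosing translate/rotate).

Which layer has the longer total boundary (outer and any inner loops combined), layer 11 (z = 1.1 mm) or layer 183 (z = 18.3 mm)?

Layer 11 (z = 1.1): the cube (footprint 21×6.5) is included at this height (perimeter 55.00 mm); the cylinder at (0, 12.5) does not reach this height (z outside [3, 26]); the cube at (14, 0) does not reach this height (z outside [3.5, 18.5]); Merging all regions: only the 21×6.5 cube is present, so the union is just that shape — boundary = 55.00 mm; the cube at (10.5, 10) (footprint 17.5×9) is included at this height (perimeter 53.00 mm); Subtracting the remaining from the first: starting from that combined region, the 17.5×9 cube at (10.5, 10) misses the remaining region (no effect) — boundary = 55.00 mm. So its perimeter = 55.00 mm. Layer 183 (z = 18.3): the cube is absent (z outside [0, 8.5]); the r=10.5 cylinder at (0, 12.5) gives a regular 16-gon of circumradius 10.5 (constant along its height) (perimeter = 2·16·10.500·sin(180°/16) = 65.55 mm); the cube at (14, 0) is present — its section is the full 23×24 rectangle (perimeter 94.00 mm); Merging all regions: the 2 present regions are separate (no shared area or edge), so areas and boundary lengths simply add and each stays a separate island — boundary = 159.55 mm; the cube at (10.5, 10) is absent (z outside [0.5, 11]); Taking the first minus the rest: none of the subtracted shapes is present at this height, so the result so far is unchanged — boundary = 159.55 mm. So its perimeter = 159.55 mm. Layer 183 is larger (159.55 vs 55.00 mm).

layer 183 (z = 18.3 mm)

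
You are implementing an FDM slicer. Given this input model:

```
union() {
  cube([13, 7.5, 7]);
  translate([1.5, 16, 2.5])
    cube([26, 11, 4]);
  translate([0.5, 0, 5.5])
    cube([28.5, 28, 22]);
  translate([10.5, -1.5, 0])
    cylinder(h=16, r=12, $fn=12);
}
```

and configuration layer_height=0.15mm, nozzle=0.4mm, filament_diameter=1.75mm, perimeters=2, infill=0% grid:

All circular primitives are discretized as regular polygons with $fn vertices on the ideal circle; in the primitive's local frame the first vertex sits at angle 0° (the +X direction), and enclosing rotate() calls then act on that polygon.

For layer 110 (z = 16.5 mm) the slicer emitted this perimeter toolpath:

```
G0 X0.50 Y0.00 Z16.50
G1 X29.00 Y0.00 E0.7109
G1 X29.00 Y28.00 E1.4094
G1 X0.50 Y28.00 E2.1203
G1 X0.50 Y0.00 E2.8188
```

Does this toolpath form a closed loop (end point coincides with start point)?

yes

Start point (G0): (0.50, 0.00). End point (last G1): the path returns to the start — closed.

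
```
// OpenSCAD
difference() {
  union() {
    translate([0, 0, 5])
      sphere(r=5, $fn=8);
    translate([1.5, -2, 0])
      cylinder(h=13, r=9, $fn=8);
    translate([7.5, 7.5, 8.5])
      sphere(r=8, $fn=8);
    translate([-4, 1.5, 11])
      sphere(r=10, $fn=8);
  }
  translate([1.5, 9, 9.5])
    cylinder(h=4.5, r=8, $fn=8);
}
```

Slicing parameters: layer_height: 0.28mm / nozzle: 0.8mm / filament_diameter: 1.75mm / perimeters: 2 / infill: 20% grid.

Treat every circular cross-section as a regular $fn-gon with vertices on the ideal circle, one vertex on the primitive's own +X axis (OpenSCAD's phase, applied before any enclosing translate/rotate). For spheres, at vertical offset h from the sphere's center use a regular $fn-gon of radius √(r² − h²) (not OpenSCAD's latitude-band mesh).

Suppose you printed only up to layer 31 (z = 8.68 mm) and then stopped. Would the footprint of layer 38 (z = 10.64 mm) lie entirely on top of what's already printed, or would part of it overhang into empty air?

Compare the two slices. At z = 8.68: the r=5 sphere contributes a regular 8-gon of circumradius √(5²−3.68²) = 3.385 (area = (8/2)·3.385²·sin(360°/8) = 32.41 mm²); the r=9 cylinder at (1.5, -2) contributes a regular 8-gon of circumradius 9 (area = (8/2)·9.000²·sin(360°/8) = 229.10 mm²); the sphere at (7.5, 7.5): section is a regular 8-gon, circumradius = √(r²−h²) = √(8²−0.18²) = 7.998 (area = (8/2)·7.998²·sin(360°/8) = 180.93 mm²); the r=10 sphere at (-4, 1.5) slices to a regular 8-gon of circumradius 9.727 (√(r²−h²) with h=2.32 from center) (area = (8/2)·9.727²·sin(360°/8) = 267.62 mm²); Combining (union): the regions partially overlap — summed areas 710.06 mm² minus the doubly-counted overlap 213.83 mm² gives 496.22 mm² — area = 496.22 mm²; the cylinder at (1.5, 9) is absent (z outside [9.5, 14]); After the difference (first − rest): none of the subtracted shapes is present at this height, so that combined region is unchanged — area = 496.22 mm². At z = 10.64: the sphere does not reach this height (|z−center|=5.640 > r=5); the cylinder at (1.5, -2): section is a regular 8-gon, circumradius r=9 (area = (8/2)·9.000²·sin(360°/8) = 229.10 mm²); the r=8 sphere at (7.5, 7.5) slices to a regular 8-gon of circumradius 7.708 (√(r²−h²) with h=2.14 from center) (area = (8/2)·7.708²·sin(360°/8) = 168.07 mm²); the r=10 sphere at (-4, 1.5) contributes a regular 8-gon of circumradius √(10²−0.36²) = 9.994 (area = (8/2)·9.994²·sin(360°/8) = 282.48 mm²); Combining (union): the regions partially overlap — summed areas 679.65 mm² minus the doubly-counted overlap 183.57 mm² gives 496.07 mm² — area = 496.07 mm²; the cylinder at (1.5, 9): section is a regular 8-gon, circumradius r=8 (area = (8/2)·8.000²·sin(360°/8) = 181.02 mm²); Subtracting the remaining from the first: starting from that combined region (496.07 mm²), the r=8 cylinder at (1.5, 9) partially overlaps it — only the 137.31 mm² overlap (of its 181.02 mm²) is removed, clipping the outline — area = 358.77 mm². Checking containment: at z = 10.64 the cross-section extends beyond the z = 8.68 cross-section by about 6.66 mm².

part overhangs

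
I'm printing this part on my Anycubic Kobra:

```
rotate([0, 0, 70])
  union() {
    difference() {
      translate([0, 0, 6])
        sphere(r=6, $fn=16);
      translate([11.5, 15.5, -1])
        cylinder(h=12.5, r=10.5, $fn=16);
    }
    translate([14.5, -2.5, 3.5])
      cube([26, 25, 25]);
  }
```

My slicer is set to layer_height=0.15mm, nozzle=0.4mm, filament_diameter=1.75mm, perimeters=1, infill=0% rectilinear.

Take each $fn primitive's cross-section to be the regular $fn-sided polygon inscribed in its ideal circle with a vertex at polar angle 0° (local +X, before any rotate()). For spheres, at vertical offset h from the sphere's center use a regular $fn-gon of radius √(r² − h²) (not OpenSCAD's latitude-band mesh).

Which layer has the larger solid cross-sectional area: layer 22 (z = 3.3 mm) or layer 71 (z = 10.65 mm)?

layer 71 (z = 10.65 mm)

Layer 22 (z = 3.3): the sphere: section is a regular 16-gon, circumradius = √(r²−h²) = √(6²−2.7²) = 5.358 (area = (16/2)·5.358²·sin(360°/16) = 87.89 mm²); the cylinder at (11.5, 15.5): section is a regular 16-gon, circumradius r=10.5 (area = (16/2)·10.500²·sin(360°/16) = 337.53 mm²); Subtracting the remaining from the first: starting from the r=6 sphere (87.89 mm²), the r=10.5 cylinder at (11.5, 15.5) misses the remaining region (no effect) — area = 87.89 mm²; the cube at (14.5, -2.5) is not intersected at this z (z outside [3.5, 28.5]); Taking the union: only the result so far is present, so the union is just that shape — area = 87.89 mm²; (whole slice rotated 70° about Z — lengths, areas and connectivity unchanged). So its area = 87.89 mm². Layer 71 (z = 10.65): the r=6 sphere contributes a regular 16-gon of circumradius √(6²−4.65²) = 3.792 (area = (16/2)·3.792²·sin(360°/16) = 44.02 mm²); the cylinder at (11.5, 15.5): section is a regular 16-gon, circumradius r=10.5 (area = (16/2)·10.500²·sin(360°/16) = 337.53 mm²); After the difference (first − rest): starting from the r=6 sphere (44.02 mm²), the r=10.5 cylinder at (11.5, 15.5) misses the remaining region (no effect) — area = 44.02 mm²; the cube at (14.5, -2.5) (footprint 26×25) is included at this height (area 650.00 mm²); Merging all regions: the 2 present regions are separate (no shared area or edge), so areas and boundary lengths simply add and each stays a separate island — area = 694.02 mm²; (whole slice rotated 70° about Z — lengths, areas and connectivity unchanged). So its area = 694.02 mm². Layer 71 is larger (694.02 vs 87.89 mm²).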